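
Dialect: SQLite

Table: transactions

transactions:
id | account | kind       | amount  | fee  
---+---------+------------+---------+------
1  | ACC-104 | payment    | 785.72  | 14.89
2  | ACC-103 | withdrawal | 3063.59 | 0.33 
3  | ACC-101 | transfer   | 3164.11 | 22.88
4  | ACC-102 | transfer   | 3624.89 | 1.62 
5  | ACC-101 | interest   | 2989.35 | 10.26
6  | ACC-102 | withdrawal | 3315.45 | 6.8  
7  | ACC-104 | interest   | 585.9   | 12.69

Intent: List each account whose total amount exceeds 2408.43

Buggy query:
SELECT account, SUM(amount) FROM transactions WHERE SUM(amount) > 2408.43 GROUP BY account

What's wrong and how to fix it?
Bug: WHERE runs before GROUP BY, so aggregates aren't available there

Fix: Use HAVING (which filters groups after aggregation) instead of WHERE

Corrected query:
SELECT account, SUM(amount) FROM transactions GROUP BY account HAVING SUM(amount) > 2408.43

Result:
account | SUM(amount)
--------+------------
ACC-101 | 6153.46    
ACC-102 | 6940.34    
ACC-103 | 3063.59    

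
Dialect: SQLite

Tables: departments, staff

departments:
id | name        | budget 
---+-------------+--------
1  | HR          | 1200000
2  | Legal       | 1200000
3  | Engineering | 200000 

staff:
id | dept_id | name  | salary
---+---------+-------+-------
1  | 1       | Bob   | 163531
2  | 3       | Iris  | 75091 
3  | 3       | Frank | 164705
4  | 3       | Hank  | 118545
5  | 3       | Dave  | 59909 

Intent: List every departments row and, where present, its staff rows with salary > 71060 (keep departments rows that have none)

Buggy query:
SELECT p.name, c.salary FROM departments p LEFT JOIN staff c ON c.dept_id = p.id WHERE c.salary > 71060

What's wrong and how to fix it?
Bug: A WHERE condition on the right-hand table after LEFT JOIN drops unmatched parents

Fix: Put 'c.salary > 71060' in the JOIN's ON clause instead of WHERE

Corrected query:
SELECT p.name, c.salary FROM departments p LEFT JOIN staff c ON c.dept_id = p.id AND c.salary > 71060

Result:
name        | salary
------------+-------
HR          | 163531
Legal       | NULL  
Engineering | 75091 
Engineering | 118545
Engineering | 164705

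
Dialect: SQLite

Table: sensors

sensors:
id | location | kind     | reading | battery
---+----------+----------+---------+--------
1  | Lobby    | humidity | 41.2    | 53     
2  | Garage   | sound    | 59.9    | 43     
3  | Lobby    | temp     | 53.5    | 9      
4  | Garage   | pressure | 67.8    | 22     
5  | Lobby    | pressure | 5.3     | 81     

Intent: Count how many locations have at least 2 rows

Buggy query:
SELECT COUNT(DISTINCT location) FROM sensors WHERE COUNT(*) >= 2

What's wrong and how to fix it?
Bug: COUNT(*) cannot appear in WHERE; the per-group count doesn't exist yet

Fix: Use a subquery that GROUPs and filters with HAVING, then count its rows

Corrected query:
SELECT COUNT(*) FROM (SELECT location FROM sensors GROUP BY location HAVING COUNT(*) >= 2)

Result:
COUNT(*)
--------
2       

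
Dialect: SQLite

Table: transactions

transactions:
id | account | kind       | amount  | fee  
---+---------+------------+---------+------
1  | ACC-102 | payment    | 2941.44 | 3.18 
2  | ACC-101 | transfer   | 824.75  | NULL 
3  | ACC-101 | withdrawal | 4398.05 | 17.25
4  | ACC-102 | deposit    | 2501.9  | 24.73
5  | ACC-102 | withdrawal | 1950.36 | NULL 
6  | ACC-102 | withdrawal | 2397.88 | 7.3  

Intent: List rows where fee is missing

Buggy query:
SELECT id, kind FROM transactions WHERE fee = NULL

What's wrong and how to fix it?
Bug: '= NULL' is always unknown in SQL three-valued logic, so no rows match

Fix: Use IS NULL to test for NULL

Corrected query:
SELECT id, kind FROM transactions WHERE fee IS NULL

Result:
id | kind      
---+-----------
2  | transfer  
5  | withdrawal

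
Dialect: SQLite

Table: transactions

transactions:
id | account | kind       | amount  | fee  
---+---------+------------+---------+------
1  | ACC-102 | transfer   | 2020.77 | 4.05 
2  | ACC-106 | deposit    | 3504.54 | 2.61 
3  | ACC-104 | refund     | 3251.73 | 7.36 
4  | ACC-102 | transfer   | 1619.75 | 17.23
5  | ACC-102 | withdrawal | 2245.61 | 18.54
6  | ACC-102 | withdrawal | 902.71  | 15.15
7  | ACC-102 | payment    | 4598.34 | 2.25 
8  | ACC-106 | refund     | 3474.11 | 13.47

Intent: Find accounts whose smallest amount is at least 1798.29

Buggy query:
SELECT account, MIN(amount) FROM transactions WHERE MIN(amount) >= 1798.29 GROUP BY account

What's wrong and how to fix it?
Bug: Aggregates like MIN are computed per group after WHERE runs

Fix: Replace WHERE with HAVING after the GROUP BY

Corrected query:
SELECT account, MIN(amount) FROM transactions GROUP BY account HAVING MIN(amount) >= 1798.29

Result:
account | MIN(amount)
--------+------------
ACC-104 | 3251.73    
ACC-106 | 3474.11    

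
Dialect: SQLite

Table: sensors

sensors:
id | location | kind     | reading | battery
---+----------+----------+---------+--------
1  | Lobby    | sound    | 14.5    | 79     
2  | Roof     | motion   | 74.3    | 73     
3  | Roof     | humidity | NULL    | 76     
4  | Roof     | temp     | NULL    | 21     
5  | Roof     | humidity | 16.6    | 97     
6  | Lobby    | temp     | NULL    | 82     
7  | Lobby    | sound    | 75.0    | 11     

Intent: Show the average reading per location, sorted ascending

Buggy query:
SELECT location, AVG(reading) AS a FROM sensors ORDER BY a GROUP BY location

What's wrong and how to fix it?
Bug: GROUP BY must precede ORDER BY

Fix: Move ORDER BY to the end, after GROUP BY

Corrected query:
SELECT location, AVG(reading) AS a FROM sensors GROUP BY location ORDER BY a

Result:
location | a    
---------+------
Lobby    | 44.75
Roof     | 45.45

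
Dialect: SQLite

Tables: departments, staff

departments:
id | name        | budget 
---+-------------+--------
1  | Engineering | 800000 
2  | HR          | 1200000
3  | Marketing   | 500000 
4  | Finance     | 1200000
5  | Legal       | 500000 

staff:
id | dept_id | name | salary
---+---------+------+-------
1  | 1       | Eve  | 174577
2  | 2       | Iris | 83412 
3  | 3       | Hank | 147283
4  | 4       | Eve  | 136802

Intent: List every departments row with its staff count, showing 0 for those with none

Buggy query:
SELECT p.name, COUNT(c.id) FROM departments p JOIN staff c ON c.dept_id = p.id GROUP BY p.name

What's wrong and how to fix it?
Bug: INNER JOIN drops departments rows that have no matching staff rows

Fix: Switch to LEFT JOIN to retain unmatched parent rows

Corrected query:
SELECT p.name, COUNT(c.id) FROM departments p LEFT JOIN staff c ON c.dept_id = p.id GROUP BY p.name

Result:
name        | COUNT(c.id)
------------+------------
Engineering | 1          
Finance     | 1          
HR          | 1          
Legal       | 0          
Marketing   | 1          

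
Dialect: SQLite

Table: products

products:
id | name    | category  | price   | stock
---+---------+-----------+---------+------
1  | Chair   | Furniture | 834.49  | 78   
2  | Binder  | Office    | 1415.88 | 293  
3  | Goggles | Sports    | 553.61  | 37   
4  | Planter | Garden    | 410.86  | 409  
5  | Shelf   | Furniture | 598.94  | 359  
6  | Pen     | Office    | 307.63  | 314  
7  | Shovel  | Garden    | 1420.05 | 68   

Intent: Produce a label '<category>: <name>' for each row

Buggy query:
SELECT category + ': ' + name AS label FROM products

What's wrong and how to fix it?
Bug: '+' is numeric addition; on text columns SQLite converts them to 0 instead of concatenating

Fix: Use the || operator for string concatenation

Corrected query:
SELECT category || ': ' || name AS label FROM products

Result:
label           
----------------
Furniture: Chair
Office: Binder  
Sports: Goggles 
Garden: Planter 
Furniture: Shelf
Office: Pen     
Garden: Shovel  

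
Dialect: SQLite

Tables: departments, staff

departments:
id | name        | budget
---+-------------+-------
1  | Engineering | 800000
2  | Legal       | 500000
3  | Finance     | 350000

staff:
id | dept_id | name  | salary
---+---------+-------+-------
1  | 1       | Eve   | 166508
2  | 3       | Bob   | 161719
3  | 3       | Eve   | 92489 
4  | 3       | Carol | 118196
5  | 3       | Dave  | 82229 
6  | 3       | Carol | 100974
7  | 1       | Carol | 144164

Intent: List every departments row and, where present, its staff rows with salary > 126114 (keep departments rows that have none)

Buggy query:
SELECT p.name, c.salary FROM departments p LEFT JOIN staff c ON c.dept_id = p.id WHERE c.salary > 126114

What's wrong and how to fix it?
Bug: Filtering c.salary in WHERE discards the NULL rows produced by LEFT JOIN, turning it into an inner join

Fix: Put 'c.salary > 126114' in the JOIN's ON clause instead of WHERE

Corrected query:
SELECT p.name, c.salary FROM departments p LEFT JOIN staff c ON c.dept_id = p.id AND c.salary > 126114

Result:
name        | salary
------------+-------
Engineering | 144164
Engineering | 166508
Legal       | NULL  
Finance     | 161719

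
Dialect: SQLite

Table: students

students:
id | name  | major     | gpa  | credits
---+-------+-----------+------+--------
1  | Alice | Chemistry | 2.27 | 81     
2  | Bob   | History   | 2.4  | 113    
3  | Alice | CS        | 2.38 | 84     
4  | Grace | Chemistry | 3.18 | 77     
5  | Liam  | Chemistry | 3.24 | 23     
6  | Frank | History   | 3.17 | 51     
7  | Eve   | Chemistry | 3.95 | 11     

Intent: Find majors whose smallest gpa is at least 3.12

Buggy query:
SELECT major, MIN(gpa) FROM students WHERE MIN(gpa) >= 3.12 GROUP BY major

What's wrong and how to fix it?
Bug: Aggregates like MIN are computed per group after WHERE runs

Fix: Use HAVING for the per-group MIN condition

Corrected query:
SELECT major, MIN(gpa) FROM students GROUP BY major HAVING MIN(gpa) >= 3.12

Result:
(no rows)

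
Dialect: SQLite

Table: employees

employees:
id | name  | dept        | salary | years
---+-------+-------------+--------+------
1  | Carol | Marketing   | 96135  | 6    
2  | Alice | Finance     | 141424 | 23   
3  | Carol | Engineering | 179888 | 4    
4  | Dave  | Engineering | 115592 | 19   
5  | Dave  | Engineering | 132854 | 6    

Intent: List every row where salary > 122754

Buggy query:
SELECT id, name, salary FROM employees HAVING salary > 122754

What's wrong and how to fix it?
Bug: This is a non-aggregate query (no GROUP BY, no aggregates), so in SQLite the HAVING clause is invalid here; a row-level condition belongs in WHERE

Fix: Use WHERE for row-level filtering

Corrected query:
SELECT id, name, salary FROM employees WHERE salary > 122754

Result:
id | name  | salary
---+-------+-------
2  | Alice | 141424
3  | Carol | 179888
5  | Dave  | 132854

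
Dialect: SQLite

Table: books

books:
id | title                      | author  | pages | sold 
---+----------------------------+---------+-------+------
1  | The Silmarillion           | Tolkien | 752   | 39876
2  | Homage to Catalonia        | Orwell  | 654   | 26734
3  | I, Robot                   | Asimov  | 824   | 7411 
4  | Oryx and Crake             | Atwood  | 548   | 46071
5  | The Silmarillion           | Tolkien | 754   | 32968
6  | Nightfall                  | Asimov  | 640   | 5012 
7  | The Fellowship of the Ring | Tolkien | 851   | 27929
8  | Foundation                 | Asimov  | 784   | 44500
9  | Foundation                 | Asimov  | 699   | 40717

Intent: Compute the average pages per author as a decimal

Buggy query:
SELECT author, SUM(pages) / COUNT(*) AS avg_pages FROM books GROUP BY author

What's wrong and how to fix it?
Bug: Both operands are integers, so '/' performs integer division and truncates

Fix: Multiply by 1.0 (or CAST to REAL) to force floating-point division

Corrected query:
SELECT author, SUM(pages) * 1.0 / COUNT(*) AS avg_pages FROM books GROUP BY author

Result:
author  | avg_pages 
--------+-----------
Asimov  | 736.75    
Atwood  | 548       
Orwell  | 654       
Tolkien | 785.666667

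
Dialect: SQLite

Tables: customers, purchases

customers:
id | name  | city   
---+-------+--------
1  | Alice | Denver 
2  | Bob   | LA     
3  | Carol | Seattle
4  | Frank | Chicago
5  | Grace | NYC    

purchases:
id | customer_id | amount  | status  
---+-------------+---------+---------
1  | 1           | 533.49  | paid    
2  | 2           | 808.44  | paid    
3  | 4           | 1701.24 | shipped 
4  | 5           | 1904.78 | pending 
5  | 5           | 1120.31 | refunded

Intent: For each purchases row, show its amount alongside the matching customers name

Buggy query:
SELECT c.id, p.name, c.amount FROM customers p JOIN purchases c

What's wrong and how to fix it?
Bug: JOIN with no ON clause produces a cartesian product; every purchases row pairs with every customers row

Fix: Specify the join condition linking the foreign key to the parent id

Corrected query:
SELECT c.id, p.name, c.amount FROM customers p JOIN purchases c ON c.customer_id = p.id

Result:
id | name  | amount 
---+-------+--------
1  | Alice | 533.49 
2  | Bob   | 808.44 
3  | Frank | 1701.24
4  | Grace | 1904.78
5  | Grace | 1120.31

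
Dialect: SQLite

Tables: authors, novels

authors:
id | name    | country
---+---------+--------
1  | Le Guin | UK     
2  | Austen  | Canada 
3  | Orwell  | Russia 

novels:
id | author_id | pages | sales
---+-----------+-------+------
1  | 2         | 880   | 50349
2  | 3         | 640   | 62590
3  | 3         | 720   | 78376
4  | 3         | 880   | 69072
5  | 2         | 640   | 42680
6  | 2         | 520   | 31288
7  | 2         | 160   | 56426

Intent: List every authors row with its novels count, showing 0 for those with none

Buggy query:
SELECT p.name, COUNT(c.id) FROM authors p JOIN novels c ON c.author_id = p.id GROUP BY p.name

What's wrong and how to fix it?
Bug: An inner join excludes parents with zero children

Fix: Use LEFT JOIN so parents without children still appear (COUNT(c.id) gives 0)

Corrected query:
SELECT p.name, COUNT(c.id) FROM authors p LEFT JOIN novels c ON c.author_id = p.id GROUP BY p.name

Result:
name    | COUNT(c.id)
--------+------------
Austen  | 4          
Le Guin | 0          
Orwell  | 3          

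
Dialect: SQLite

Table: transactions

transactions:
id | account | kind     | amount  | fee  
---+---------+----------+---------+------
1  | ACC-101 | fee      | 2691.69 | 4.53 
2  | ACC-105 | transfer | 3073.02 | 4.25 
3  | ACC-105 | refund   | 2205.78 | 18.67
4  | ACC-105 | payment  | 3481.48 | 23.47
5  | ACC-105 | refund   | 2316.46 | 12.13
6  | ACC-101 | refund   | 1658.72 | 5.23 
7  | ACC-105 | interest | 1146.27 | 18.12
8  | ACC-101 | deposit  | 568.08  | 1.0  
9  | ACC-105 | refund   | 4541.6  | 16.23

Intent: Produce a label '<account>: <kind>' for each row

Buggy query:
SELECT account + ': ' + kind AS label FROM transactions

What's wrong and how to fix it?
Bug: SQLite uses || for string concatenation; + coerces text to numbers (yielding 0)

Fix: Replace + with || to concatenate text

Corrected query:
SELECT account || ': ' || kind AS label FROM transactions

Result:
label            
-----------------
ACC-101: fee     
ACC-105: transfer
ACC-105: refund  
ACC-105: payment 
ACC-105: refund  
ACC-101: refund  
ACC-105: interest
ACC-101: deposit 
ACC-105: refund  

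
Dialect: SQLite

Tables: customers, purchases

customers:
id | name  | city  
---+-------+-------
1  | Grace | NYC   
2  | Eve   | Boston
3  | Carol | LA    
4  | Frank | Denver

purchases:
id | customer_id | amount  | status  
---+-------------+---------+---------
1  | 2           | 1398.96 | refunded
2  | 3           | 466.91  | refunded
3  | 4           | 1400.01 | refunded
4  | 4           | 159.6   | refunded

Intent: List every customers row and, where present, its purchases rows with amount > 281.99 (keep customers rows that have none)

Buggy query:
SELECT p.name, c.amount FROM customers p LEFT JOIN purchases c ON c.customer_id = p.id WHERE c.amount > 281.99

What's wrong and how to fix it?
Bug: A WHERE condition on the right-hand table after LEFT JOIN drops unmatched parents

Fix: Move the right-table condition into the ON clause so unmatched parents are kept

Corrected query:
SELECT p.name, c.amount FROM customers p LEFT JOIN purchases c ON c.customer_id = p.id AND c.amount > 281.99

Result:
name  | amount 
------+--------
Grace | NULL   
Eve   | 1398.96
Carol | 466.91 
Frank | 1400.01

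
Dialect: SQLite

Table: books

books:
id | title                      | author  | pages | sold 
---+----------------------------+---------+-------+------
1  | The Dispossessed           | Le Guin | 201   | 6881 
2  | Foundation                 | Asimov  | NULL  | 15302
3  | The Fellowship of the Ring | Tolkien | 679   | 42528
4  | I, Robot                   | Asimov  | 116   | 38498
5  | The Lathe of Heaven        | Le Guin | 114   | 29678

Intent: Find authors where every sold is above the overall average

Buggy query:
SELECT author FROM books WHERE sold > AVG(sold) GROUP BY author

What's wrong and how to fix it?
Bug: AVG() is an aggregate; it can't sit directly in WHERE

Fix: Compute the overall average in a scalar subquery and compare each group's MIN against it in HAVING

Corrected query:
SELECT author FROM books GROUP BY author HAVING MIN(sold) > (SELECT AVG(sold) FROM books)

Result:
author 
-------
Tolkien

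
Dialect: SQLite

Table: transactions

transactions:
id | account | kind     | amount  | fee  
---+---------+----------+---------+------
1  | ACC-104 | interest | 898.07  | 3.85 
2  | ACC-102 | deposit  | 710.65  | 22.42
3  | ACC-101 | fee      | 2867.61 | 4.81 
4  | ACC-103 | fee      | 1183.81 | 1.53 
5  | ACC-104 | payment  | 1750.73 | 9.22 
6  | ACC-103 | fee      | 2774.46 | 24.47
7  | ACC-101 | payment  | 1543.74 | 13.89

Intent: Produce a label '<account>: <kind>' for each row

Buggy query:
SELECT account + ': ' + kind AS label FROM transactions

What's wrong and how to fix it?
Bug: SQLite uses || for string concatenation; + coerces text to numbers (yielding 0)

Fix: Use the || operator for string concatenation

Corrected query:
SELECT account || ': ' || kind AS label FROM transactions

Result:
label            
-----------------
ACC-104: interest
ACC-102: deposit 
ACC-101: fee     
ACC-103: fee     
ACC-104: payment 
ACC-103: fee     
ACC-101: payment 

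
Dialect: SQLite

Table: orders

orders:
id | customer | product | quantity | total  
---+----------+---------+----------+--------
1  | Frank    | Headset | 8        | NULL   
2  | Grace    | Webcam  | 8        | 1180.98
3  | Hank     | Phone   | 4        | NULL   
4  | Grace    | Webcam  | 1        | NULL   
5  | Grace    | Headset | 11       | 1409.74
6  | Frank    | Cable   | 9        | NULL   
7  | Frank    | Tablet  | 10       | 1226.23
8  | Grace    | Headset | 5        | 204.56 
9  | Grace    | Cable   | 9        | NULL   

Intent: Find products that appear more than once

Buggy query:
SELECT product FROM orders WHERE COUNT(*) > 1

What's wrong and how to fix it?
Bug: WHERE can't reference COUNT(*); aggregates are computed after WHERE

Fix: Group first, then use HAVING for the count condition

Corrected query:
SELECT product FROM orders GROUP BY product HAVING COUNT(*) > 1

Result:
product
-------
Cable  
Headset
Webcam 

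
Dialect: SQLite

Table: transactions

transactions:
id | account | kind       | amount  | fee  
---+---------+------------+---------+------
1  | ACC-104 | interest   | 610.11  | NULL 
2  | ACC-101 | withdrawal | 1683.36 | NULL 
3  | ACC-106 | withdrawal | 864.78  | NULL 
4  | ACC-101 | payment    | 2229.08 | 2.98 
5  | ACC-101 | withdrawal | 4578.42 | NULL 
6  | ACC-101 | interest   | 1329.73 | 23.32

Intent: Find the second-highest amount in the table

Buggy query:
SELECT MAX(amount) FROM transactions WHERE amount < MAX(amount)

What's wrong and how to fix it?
Bug: The inner MAX is an aggregate inside WHERE, which is not allowed

Fix: Compute the overall MAX in a subquery, then take MAX of rows below it

Corrected query:
SELECT MAX(amount) FROM transactions WHERE amount < (SELECT MAX(amount) FROM transactions)

Result:
MAX(amount)
-----------
2229.08    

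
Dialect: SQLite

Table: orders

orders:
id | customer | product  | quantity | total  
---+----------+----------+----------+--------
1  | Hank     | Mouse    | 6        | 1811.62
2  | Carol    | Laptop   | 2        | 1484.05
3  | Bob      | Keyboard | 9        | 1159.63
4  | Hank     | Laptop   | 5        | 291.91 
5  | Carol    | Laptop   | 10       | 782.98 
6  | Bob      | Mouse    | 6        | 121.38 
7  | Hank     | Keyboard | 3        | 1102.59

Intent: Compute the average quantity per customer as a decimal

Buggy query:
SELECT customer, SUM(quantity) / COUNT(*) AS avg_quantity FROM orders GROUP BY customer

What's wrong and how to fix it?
Bug: SUM(quantity) and COUNT(*) are both integers; the division truncates the fractional part

Fix: Multiply by 1.0 (or CAST to REAL) to force floating-point division

Corrected query:
SELECT customer, SUM(quantity) * 1.0 / COUNT(*) AS avg_quantity FROM orders GROUP BY customer

Result:
customer | avg_quantity
---------+-------------
Bob      | 7.5         
Carol    | 6           
Hank     | 4.666667    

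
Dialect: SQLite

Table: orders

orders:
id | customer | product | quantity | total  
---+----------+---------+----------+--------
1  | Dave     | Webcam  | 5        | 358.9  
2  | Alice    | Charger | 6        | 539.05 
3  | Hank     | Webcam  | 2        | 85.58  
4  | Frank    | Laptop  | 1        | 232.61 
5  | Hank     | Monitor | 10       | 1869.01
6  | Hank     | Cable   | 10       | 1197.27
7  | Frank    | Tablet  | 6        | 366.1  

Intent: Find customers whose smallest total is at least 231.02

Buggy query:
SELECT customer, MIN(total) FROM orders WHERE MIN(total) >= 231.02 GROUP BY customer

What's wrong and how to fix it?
Bug: MIN() in WHERE is a misuse of aggregate

Fix: Use HAVING for the per-group MIN condition

Corrected query:
SELECT customer, MIN(total) FROM orders GROUP BY customer HAVING MIN(total) >= 231.02

Result:
customer | MIN(total)
---------+-----------
Alice    | 539.05    
Dave     | 358.9     
Frank    | 232.61    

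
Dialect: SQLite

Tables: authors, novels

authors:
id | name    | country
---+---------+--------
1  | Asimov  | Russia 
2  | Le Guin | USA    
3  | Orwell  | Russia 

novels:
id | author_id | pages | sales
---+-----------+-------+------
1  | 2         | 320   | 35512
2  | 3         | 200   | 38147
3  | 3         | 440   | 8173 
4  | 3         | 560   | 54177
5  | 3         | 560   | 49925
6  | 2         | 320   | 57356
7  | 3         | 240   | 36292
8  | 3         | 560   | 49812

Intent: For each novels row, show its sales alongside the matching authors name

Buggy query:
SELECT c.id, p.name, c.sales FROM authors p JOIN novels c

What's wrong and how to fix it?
Bug: JOIN with no ON clause produces a cartesian product; every novels row pairs with every authors row

Fix: Add ON c.author_id = p.id to the JOIN

Corrected query:
SELECT c.id, p.name, c.sales FROM authors p JOIN novels c ON c.author_id = p.id

Result:
id | name    | sales
---+---------+------
1  | Le Guin | 35512
2  | Orwell  | 38147
3  | Orwell  | 8173 
4  | Orwell  | 54177
5  | Orwell  | 49925
6  | Le Guin | 57356
7  | Orwell  | 36292
8  | Orwell  | 49812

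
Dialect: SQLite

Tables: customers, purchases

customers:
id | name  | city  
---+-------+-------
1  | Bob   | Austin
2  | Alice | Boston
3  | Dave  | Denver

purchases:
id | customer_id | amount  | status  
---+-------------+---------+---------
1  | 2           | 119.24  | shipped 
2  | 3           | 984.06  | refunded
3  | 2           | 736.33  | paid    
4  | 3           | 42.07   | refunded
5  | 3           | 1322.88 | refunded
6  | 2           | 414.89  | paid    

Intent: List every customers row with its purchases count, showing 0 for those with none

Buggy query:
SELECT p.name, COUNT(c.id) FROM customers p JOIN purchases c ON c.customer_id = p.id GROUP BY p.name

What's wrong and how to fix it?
Bug: An inner join excludes parents with zero children

Fix: Use LEFT JOIN so parents without children still appear (COUNT(c.id) gives 0)

Corrected query:
SELECT p.name, COUNT(c.id) FROM customers p LEFT JOIN purchases c ON c.customer_id = p.id GROUP BY p.name

Result:
name  | COUNT(c.id)
------+------------
Alice | 3          
Bob   | 0          
Dave  | 3          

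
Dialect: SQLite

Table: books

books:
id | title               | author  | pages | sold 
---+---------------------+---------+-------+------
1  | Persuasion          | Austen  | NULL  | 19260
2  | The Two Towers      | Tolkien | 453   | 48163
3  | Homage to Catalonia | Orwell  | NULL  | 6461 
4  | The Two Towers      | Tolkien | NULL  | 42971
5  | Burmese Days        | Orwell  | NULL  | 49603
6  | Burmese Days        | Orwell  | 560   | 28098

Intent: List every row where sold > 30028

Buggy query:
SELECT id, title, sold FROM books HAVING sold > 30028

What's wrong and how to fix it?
Bug: HAVING filters the output of aggregation, but this query has no GROUP BY and no aggregate functions, so SQLite rejects it (HAVING clause on a non-aggregate query); the condition here is per row

Fix: Use WHERE for row-level filtering

Corrected query:
SELECT id, title, sold FROM books WHERE sold > 30028

Result:
id | title          | sold 
---+----------------+------
2  | The Two Towers | 48163
4  | The Two Towers | 42971
5  | Burmese Days   | 49603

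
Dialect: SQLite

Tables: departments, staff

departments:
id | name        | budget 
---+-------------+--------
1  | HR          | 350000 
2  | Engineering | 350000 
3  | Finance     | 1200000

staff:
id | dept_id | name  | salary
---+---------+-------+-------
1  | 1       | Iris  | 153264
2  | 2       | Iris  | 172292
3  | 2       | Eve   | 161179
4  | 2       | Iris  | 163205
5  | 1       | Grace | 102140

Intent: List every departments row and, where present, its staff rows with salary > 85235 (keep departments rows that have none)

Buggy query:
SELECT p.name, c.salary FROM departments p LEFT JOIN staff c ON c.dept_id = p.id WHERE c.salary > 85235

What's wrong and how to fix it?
Bug: A WHERE condition on the right-hand table after LEFT JOIN drops unmatched parents

Fix: Put 'c.salary > 85235' in the JOIN's ON clause instead of WHERE

Corrected query:
SELECT p.name, c.salary FROM departments p LEFT JOIN staff c ON c.dept_id = p.id AND c.salary > 85235

Result:
name        | salary
------------+-------
HR          | 102140
HR          | 153264
Engineering | 161179
Engineering | 163205
Engineering | 172292
Finance     | NULL  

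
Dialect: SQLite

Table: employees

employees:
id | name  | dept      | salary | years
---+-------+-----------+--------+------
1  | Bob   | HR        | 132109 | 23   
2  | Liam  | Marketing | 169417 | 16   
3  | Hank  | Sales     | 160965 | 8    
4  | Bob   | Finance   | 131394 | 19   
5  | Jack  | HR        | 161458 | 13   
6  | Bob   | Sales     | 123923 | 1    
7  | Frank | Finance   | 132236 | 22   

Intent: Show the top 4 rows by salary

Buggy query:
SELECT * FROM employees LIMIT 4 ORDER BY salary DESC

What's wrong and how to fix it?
Bug: ORDER BY cannot follow LIMIT; LIMIT is the final clause

Fix: Swap the clauses: ORDER BY first, then LIMIT

Corrected query:
SELECT * FROM employees ORDER BY salary DESC LIMIT 4

Result:
id | name  | dept      | salary | years
---+-------+-----------+--------+------
2  | Liam  | Marketing | 169417 | 16   
5  | Jack  | HR        | 161458 | 13   
3  | Hank  | Sales     | 160965 | 8    
7  | Frank | Finance   | 132236 | 22   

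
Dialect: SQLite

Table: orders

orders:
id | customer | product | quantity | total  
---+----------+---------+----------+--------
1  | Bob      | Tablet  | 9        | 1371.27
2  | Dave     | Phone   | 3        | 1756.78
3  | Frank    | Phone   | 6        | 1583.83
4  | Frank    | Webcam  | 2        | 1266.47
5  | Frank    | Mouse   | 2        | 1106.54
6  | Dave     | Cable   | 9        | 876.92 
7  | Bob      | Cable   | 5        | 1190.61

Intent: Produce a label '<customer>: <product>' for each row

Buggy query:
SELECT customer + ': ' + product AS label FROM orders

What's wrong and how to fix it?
Bug: SQLite uses || for string concatenation; + coerces text to numbers (yielding 0)

Fix: Replace + with || to concatenate text

Corrected query:
SELECT customer || ': ' || product AS label FROM orders

Result:
label        
-------------
Bob: Tablet  
Dave: Phone  
Frank: Phone 
Frank: Webcam
Frank: Mouse 
Dave: Cable  
Bob: Cable   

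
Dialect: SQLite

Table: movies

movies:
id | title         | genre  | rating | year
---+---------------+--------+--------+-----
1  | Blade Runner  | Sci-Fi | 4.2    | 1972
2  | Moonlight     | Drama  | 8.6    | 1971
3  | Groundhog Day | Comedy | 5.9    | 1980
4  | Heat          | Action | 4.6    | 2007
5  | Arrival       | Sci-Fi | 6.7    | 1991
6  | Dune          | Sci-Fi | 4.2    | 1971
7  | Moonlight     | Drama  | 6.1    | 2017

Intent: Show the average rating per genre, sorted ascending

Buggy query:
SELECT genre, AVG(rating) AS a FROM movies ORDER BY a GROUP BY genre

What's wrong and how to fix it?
Bug: GROUP BY must precede ORDER BY

Fix: Move ORDER BY to the end, after GROUP BY

Corrected query:
SELECT genre, AVG(rating) AS a FROM movies GROUP BY genre ORDER BY a

Result:
genre  | a       
-------+---------
Action | 4.6     
Sci-Fi | 5.033333
Comedy | 5.9     
Drama  | 7.35    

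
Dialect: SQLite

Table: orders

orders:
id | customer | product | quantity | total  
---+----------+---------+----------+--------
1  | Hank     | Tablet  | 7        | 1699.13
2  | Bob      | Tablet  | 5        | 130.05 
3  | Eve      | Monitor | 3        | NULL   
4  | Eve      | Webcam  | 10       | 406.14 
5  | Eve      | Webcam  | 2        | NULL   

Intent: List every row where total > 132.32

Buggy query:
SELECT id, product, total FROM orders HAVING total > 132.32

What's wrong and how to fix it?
Bug: HAVING filters the output of aggregation, but this query has no GROUP BY and no aggregate functions, so SQLite rejects it (HAVING clause on a non-aggregate query); the condition here is per row

Fix: Use WHERE for row-level filtering

Corrected query:
SELECT id, product, total FROM orders WHERE total > 132.32

Result:
id | product | total  
---+---------+--------
1  | Tablet  | 1699.13
4  | Webcam  | 406.14 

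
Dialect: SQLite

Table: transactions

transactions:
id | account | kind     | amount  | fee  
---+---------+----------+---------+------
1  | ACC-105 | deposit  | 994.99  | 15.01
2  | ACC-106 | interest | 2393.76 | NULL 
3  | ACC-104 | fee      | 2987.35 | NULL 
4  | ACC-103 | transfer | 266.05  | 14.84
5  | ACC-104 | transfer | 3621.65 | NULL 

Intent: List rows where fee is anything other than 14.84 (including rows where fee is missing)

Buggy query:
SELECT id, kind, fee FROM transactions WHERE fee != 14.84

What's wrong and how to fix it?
Bug: 'fee != 14.84' is unknown when fee is NULL, so NULL rows are silently excluded

Fix: Add an explicit OR fee IS NULL to include the missing-value rows

Corrected query:
SELECT id, kind, fee FROM transactions WHERE fee != 14.84 OR fee IS NULL

Result:
id | kind     | fee  
---+----------+------
1  | deposit  | 15.01
2  | interest | NULL 
3  | fee      | NULL 
5  | transfer | NULL 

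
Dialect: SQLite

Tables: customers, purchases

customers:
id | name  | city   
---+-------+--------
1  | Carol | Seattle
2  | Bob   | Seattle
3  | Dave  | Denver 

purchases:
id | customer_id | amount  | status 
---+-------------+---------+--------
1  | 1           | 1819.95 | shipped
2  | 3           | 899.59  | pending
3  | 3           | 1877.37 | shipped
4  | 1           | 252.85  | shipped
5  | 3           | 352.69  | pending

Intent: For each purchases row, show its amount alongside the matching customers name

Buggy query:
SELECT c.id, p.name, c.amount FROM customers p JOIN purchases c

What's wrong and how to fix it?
Bug: JOIN with no ON clause produces a cartesian product; every purchases row pairs with every customers row

Fix: Add ON c.customer_id = p.id to the JOIN

Corrected query:
SELECT c.id, p.name, c.amount FROM customers p JOIN purchases c ON c.customer_id = p.id

Result:
id | name  | amount 
---+-------+--------
1  | Carol | 1819.95
2  | Dave  | 899.59 
3  | Dave  | 1877.37
4  | Carol | 252.85 
5  | Dave  | 352.69 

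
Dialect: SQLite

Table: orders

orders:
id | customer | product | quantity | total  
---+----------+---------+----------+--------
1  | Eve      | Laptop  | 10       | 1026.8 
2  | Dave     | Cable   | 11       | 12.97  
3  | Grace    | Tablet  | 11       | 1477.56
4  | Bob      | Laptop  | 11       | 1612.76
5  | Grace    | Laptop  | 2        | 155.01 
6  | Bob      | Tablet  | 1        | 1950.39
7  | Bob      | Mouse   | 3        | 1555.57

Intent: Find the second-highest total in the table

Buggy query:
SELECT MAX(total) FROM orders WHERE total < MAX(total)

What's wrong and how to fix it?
Bug: MAX(total) on the right of the comparison is an aggregate-in-WHERE error

Fix: Compute the overall MAX in a subquery, then take MAX of rows below it

Corrected query:
SELECT MAX(total) FROM orders WHERE total < (SELECT MAX(total) FROM orders)

Result:
MAX(total)
----------
1612.76   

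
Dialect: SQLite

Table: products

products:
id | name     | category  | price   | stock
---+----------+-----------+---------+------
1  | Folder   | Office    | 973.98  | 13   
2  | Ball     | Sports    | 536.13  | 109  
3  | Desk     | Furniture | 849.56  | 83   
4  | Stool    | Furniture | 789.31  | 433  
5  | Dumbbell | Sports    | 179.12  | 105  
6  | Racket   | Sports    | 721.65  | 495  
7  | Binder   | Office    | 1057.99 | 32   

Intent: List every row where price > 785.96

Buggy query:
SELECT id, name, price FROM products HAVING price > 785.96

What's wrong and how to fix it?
Bug: This is a non-aggregate query (no GROUP BY, no aggregates), so in SQLite the HAVING clause is invalid here; a row-level condition belongs in WHERE

Fix: Replace HAVING with WHERE since the condition applies to individual rows

Corrected query:
SELECT id, name, price FROM products WHERE price > 785.96

Result:
id | name   | price  
---+--------+--------
1  | Folder | 973.98 
3  | Desk   | 849.56 
4  | Stool  | 789.31 
7  | Binder | 1057.99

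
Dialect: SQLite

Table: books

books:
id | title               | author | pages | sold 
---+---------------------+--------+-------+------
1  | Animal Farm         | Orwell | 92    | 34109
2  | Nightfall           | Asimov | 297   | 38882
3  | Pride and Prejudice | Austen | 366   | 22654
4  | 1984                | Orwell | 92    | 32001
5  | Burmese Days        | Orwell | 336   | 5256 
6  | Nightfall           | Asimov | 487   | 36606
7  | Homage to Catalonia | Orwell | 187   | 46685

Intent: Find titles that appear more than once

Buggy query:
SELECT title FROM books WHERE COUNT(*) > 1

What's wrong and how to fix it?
Bug: WHERE can't reference COUNT(*); aggregates are computed after WHERE

Fix: Group first, then use HAVING for the count condition

Corrected query:
SELECT title FROM books GROUP BY title HAVING COUNT(*) > 1

Result:
title    
---------
Nightfall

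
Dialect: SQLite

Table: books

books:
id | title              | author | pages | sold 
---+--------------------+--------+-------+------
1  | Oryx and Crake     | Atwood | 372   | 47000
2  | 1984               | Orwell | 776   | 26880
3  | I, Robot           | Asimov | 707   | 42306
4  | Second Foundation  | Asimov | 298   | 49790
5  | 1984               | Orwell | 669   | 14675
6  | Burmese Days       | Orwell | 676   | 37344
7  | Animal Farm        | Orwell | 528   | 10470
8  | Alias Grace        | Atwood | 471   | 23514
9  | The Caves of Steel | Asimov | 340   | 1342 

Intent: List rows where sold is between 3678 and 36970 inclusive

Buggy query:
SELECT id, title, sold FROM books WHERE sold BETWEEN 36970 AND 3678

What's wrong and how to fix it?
Bug: The bounds are reversed; BETWEEN a AND b requires a <= b to match anything

Fix: Swap the bounds so the smaller value comes first

Corrected query:
SELECT id, title, sold FROM books WHERE sold BETWEEN 3678 AND 36970

Result:
id | title       | sold 
---+-------------+------
2  | 1984        | 26880
5  | 1984        | 14675
7  | Animal Farm | 10470
8  | Alias Grace | 23514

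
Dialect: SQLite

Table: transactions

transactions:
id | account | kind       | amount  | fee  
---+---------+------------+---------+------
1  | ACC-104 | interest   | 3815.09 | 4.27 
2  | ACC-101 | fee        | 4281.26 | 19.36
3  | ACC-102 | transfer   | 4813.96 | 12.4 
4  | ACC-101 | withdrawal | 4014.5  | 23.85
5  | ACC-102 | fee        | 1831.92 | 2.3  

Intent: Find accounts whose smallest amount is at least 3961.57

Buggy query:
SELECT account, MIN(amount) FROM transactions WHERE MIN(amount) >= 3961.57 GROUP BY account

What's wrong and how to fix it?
Bug: MIN() in WHERE is a misuse of aggregate

Fix: Replace WHERE with HAVING after the GROUP BY

Corrected query:
SELECT account, MIN(amount) FROM transactions GROUP BY account HAVING MIN(amount) >= 3961.57

Result:
account | MIN(amount)
--------+------------
ACC-101 | 4014.5     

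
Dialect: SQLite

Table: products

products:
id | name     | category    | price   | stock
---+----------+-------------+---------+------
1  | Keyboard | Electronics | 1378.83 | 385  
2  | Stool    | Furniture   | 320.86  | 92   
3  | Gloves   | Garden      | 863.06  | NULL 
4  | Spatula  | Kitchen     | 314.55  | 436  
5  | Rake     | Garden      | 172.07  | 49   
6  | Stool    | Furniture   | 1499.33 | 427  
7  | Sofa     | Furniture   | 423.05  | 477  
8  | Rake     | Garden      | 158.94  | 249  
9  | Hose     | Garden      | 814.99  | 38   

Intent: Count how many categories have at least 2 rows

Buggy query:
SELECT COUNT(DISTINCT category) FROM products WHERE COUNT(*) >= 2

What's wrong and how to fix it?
Bug: WHERE filters individual rows, not groups, so a group-level COUNT is invalid there

Fix: Use a subquery that GROUPs and filters with HAVING, then count its rows

Corrected query:
SELECT COUNT(*) FROM (SELECT category FROM products GROUP BY category HAVING COUNT(*) >= 2)

Result:
COUNT(*)
--------
2       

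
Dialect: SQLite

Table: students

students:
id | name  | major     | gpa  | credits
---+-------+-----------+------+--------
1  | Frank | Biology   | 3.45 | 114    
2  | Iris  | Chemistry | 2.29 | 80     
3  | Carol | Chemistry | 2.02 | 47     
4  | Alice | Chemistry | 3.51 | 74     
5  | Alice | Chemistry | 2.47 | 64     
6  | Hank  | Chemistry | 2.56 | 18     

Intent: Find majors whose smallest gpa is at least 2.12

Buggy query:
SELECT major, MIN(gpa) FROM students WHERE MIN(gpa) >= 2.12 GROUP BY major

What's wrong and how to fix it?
Bug: MIN() in WHERE is a misuse of aggregate

Fix: Replace WHERE with HAVING after the GROUP BY

Corrected query:
SELECT major, MIN(gpa) FROM students GROUP BY major HAVING MIN(gpa) >= 2.12

Result:
major   | MIN(gpa)
--------+---------
Biology | 3.45    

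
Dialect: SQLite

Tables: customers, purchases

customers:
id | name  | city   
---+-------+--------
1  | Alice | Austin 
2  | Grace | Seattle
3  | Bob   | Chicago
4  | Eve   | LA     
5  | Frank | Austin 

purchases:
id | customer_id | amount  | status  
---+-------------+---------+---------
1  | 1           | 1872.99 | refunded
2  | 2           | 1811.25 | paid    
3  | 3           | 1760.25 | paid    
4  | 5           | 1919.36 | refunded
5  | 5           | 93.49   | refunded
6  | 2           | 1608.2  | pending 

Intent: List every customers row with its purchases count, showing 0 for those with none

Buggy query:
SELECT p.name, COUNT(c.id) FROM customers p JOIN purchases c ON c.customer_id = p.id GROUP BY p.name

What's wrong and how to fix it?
Bug: INNER JOIN drops customers rows that have no matching purchases rows

Fix: Switch to LEFT JOIN to retain unmatched parent rows

Corrected query:
SELECT p.name, COUNT(c.id) FROM customers p LEFT JOIN purchases c ON c.customer_id = p.id GROUP BY p.name

Result:
name  | COUNT(c.id)
------+------------
Alice | 1          
Bob   | 1          
Eve   | 0          
Frank | 2          
Grace | 2          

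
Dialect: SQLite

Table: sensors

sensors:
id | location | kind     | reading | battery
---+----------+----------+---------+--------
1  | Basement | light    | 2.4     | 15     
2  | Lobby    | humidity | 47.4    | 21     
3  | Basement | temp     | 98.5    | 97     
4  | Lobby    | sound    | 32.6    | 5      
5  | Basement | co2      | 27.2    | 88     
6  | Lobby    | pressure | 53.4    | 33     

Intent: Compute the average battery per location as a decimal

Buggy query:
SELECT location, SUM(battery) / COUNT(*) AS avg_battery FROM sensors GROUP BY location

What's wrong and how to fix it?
Bug: Both operands are integers, so '/' performs integer division and truncates

Fix: Multiply by 1.0 (or CAST to REAL) to force floating-point division

Corrected query:
SELECT location, SUM(battery) * 1.0 / COUNT(*) AS avg_battery FROM sensors GROUP BY location

Result:
location | avg_battery
---------+------------
Basement | 66.666667  
Lobby    | 19.666667  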